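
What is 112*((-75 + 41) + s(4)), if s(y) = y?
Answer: -3360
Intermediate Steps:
112*((-75 + 41) + s(4)) = 112*((-75 + 41) + 4) = 112*(-34 + 4) = 112*(-30) = -3360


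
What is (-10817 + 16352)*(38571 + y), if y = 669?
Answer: 217193400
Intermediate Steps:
(-10817 + 16352)*(38571 + y) = (-10817 + 16352)*(38571 + 669) = 5535*39240 = 217193400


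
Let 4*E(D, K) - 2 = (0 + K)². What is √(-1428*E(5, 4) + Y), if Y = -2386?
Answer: 2*I*√2203 ≈ 93.872*I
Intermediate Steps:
E(D, K) = ½ + K²/4 (E(D, K) = ½ + (0 + K)²/4 = ½ + K²/4)
√(-1428*E(5, 4) + Y) = √(-1428*(½ + (¼)*4²) - 2386) = √(-1428*(½ + (¼)*16) - 2386) = √(-1428*(½ + 4) - 2386) = √(-1428*9/2 - 2386) = √(-6426 - 2386) = √(-8812) = 2*I*√2203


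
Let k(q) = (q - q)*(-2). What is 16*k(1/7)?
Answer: 0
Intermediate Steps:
k(q) = 0 (k(q) = 0*(-2) = 0)
16*k(1/7) = 16*0 = 0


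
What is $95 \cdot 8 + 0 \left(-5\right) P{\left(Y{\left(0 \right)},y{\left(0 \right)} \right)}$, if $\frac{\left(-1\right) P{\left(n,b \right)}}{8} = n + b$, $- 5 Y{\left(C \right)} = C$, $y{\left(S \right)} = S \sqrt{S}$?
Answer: $760$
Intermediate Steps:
$y{\left(S \right)} = S^{\frac{3}{2}}$
$Y{\left(C \right)} = - \frac{C}{5}$
$P{\left(n,b \right)} = - 8 b - 8 n$ ($P{\left(n,b \right)} = - 8 \left(n + b\right) = - 8 \left(b + n\right) = - 8 b - 8 n$)
$95 \cdot 8 + 0 \left(-5\right) P{\left(Y{\left(0 \right)},y{\left(0 \right)} \right)} = 95 \cdot 8 + 0 \left(-5\right) \left(- 8 \cdot 0^{\frac{3}{2}} - 8 \left(\left(- \frac{1}{5}\right) 0\right)\right) = 760 + 0 \left(\left(-8\right) 0 - 0\right) = 760 + 0 \left(0 + 0\right) = 760 + 0 \cdot 0 = 760 + 0 = 760$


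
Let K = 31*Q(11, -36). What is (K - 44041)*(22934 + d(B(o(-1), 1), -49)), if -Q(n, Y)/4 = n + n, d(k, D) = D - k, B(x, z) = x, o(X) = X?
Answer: -1070355334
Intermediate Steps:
Q(n, Y) = -8*n (Q(n, Y) = -4*(n + n) = -8*n)
K = -2728 (K = 31*(-8*11) = 31*(-88) = -2728)
(K - 44041)*(22934 + d(B(o(-1), 1), -49)) = (-2728 - 44041)*(22934 + (-49 - 1*(-1))) = -46769*(22934 + (-49 + 1)) = -46769*(22934 - 48) = -46769*22886 = -1070355334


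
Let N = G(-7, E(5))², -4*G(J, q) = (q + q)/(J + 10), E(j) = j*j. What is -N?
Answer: -625/36 ≈ -17.361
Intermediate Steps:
E(j) = j²
G(J, q) = -q/(2*(10 + J)) (G(J, q) = -(q + q)/(4*(J + 10)) = -2*q/(4*(10 + J)) = -q/(2*(10 + J)))
N = 625/36 (N = (-1*5²/(20 + 2*(-7)))² = (-1*25/(20 - 14))² = (-1*25/6)² = (-1*25*⅙)² = (-25/6)² = 625/36 ≈ 17.361)
-N = -1*625/36 = -625/36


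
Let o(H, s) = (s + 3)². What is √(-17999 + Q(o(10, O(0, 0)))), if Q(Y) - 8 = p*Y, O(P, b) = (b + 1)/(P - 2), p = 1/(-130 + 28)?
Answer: I*√748716006/204 ≈ 134.13*I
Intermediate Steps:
p = -1/102 (p = 1/(-102) = -1/102 ≈ -0.0098039)
O(P, b) = (1 + b)/(-2 + P)
o(H, s) = (3 + s)²
Q(Y) = 8 - Y/102
√(-17999 + Q(o(10, O(0, 0)))) = √(-17999 + (8 - (3 + (1 + 0)/(-2 + 0))²/102)) = √(-17999 + (8 - (3 + 1/(-2))²/102)) = √(-17999 + (8 - (3 - ½*1)²/102)) = √(-17999 + (8 - (3 - ½)²/102)) = √(-17999 + (8 - (5/2)²/102)) = √(-17999 + (8 - 1/102*25/4)) = √(-17999 + (8 - 25/408)) = √(-17999 + 3239/408) = √(-7340353/408) = I*√748716006/204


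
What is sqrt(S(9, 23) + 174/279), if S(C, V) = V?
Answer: 13*sqrt(1209)/93 ≈ 4.8604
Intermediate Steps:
sqrt(S(9, 23) + 174/279) = sqrt(23 + 174/279) = sqrt(23 + 174*(1/279)) = sqrt(23 + 58/93) = sqrt(2197/93) = 13*sqrt(1209)/93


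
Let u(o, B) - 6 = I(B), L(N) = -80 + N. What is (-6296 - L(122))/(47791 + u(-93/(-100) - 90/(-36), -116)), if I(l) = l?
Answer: -6338/47681 ≈ -0.13293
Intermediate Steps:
u(o, B) = 6 + B
(-6296 - L(122))/(47791 + u(-93/(-100) - 90/(-36), -116)) = (-6296 - (-80 + 122))/(47791 + (6 - 116)) = (-6296 - 1*42)/(47791 - 110) = (-6296 - 42)/47681 = -6338*1/47681 = -6338/47681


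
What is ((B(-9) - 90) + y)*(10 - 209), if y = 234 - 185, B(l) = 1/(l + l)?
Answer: 147061/18 ≈ 8170.1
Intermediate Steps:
B(l) = 1/(2*l)
y = 49
((B(-9) - 90) + y)*(10 - 209) = (((½)/(-9) - 90) + 49)*(10 - 209) = (((½)*(-⅑) - 90) + 49)*(-199) = ((-1/18 - 90) + 49)*(-199) = (-1621/18 + 49)*(-199) = -739/18*(-199) = 147061/18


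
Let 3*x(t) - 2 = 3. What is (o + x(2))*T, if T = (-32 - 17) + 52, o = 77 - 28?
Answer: 152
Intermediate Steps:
o = 49
x(t) = 5/3 (x(t) = ⅔ + (⅓)*3 = ⅔ + 1 = 5/3)
T = 3 (T = -49 + 52 = 3)
(o + x(2))*T = (49 + 5/3)*3 = (152/3)*3 = 152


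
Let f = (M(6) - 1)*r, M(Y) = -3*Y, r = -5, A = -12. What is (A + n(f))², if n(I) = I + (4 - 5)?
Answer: 6724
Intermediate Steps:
f = 95 (f = (-3*6 - 1)*(-5) = (-18 - 1)*(-5) = -19*(-5) = 95)
n(I) = -1 + I (n(I) = I - 1 = -1 + I)
(A + n(f))² = (-12 + (-1 + 95))² = (-12 + 94)² = 82² = 6724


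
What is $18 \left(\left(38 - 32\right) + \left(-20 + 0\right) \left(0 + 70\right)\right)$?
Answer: $-25092$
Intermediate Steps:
$18 \left(\left(38 - 32\right) + \left(-20 + 0\right) \left(0 + 70\right)\right) = 18 \left(6 - 1400\right) = 18 \left(-1394\right) = -25092$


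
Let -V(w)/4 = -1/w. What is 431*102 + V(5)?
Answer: 219814/5 ≈ 43963.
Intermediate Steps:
V(w) = 4/w (V(w) = -(-4)/w = 4/w)
431*102 + V(5) = 431*102 + 4/5 = 43962 + 4*(⅕) = 43962 + ⅘ = 219814/5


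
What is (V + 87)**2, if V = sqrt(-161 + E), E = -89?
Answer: 7319 + 870*I*sqrt(10) ≈ 7319.0 + 2751.2*I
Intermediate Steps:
V = 5*I*sqrt(10) (V = sqrt(-161 - 89) = sqrt(-250) = 5*I*sqrt(10) ≈ 15.811*I)
(V + 87)**2 = (5*I*sqrt(10) + 87)**2 = (87 + 5*I*sqrt(10))**2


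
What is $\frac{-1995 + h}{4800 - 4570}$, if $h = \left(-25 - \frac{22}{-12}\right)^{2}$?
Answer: $- \frac{52499}{8280} \approx -6.3405$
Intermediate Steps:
$h = \frac{19321}{36}$ ($h = \left(-25 - - \frac{11}{6}\right)^{2} = \left(-25 + \frac{11}{6}\right)^{2} = \left(- \frac{139}{6}\right)^{2} = \frac{19321}{36} \approx 536.69$)
$\frac{-1995 + h}{4800 - 4570} = \frac{-1995 + \frac{19321}{36}}{4800 - 4570} = - \frac{52499}{36 \cdot 230} = \left(- \frac{52499}{36}\right) \frac{1}{230} = - \frac{52499}{8280}$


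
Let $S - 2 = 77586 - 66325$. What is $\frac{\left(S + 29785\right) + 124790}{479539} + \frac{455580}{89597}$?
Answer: $\frac{233326964906}{42965255783} \approx 5.4306$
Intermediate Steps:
$S = 11263$ ($S = 2 + \left(77586 - 66325\right) = 2 + 11261 = 11263$)
$\frac{\left(S + 29785\right) + 124790}{479539} + \frac{455580}{89597} = \frac{\left(11263 + 29785\right) + 124790}{479539} + \frac{455580}{89597} = \left(41048 + 124790\right) \frac{1}{479539} + 455580 \cdot \frac{1}{89597} = 165838 \cdot \frac{1}{479539} + \frac{455580}{89597} = \frac{165838}{479539} + \frac{455580}{89597} = \frac{233326964906}{42965255783}$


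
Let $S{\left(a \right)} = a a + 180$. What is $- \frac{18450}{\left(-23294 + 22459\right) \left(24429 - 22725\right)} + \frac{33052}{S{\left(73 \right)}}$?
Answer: $\frac{1570978291}{261280852} \approx 6.0126$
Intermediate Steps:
$S{\left(a \right)} = 180 + a^{2}$ ($S{\left(a \right)} = a^{2} + 180 = 180 + a^{2}$)
$- \frac{18450}{\left(-23294 + 22459\right) \left(24429 - 22725\right)} + \frac{33052}{S{\left(73 \right)}} = - \frac{18450}{\left(-23294 + 22459\right) \left(24429 - 22725\right)} + \frac{33052}{180 + 73^{2}} = - \frac{18450}{\left(-835\right) 1704} + \frac{33052}{180 + 5329} = - \frac{18450}{-1422840} + \frac{33052}{5509} = \left(-18450\right) \left(- \frac{1}{1422840}\right) + 33052 \cdot \frac{1}{5509} = \frac{615}{47428} + \frac{33052}{5509} = \frac{1570978291}{261280852}$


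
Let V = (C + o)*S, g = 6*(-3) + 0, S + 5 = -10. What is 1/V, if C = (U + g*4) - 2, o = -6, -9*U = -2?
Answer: 3/3590 ≈ 0.00083565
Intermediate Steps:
U = 2/9 (U = -⅑*(-2) = 2/9 ≈ 0.22222)
S = -15 (S = -5 - 10 = -15)
g = -18 (g = -18 + 0 = -18)
C = -664/9 (C = (2/9 - 18*4) - 2 = (2/9 - 72) - 2 = -646/9 - 2 = -664/9 ≈ -73.778)
V = 3590/3 (V = (-664/9 - 6)*(-15) = -718/9*(-15) = 3590/3 ≈ 1196.7)
1/V = 1/(3590/3) = 3/3590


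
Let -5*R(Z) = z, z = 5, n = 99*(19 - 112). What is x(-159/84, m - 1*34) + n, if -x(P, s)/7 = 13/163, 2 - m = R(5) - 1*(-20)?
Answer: -1500832/163 ≈ -9207.6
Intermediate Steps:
n = -9207 (n = 99*(-93) = -9207)
R(Z) = -1 (R(Z) = -1/5*5 = -1)
m = -17 (m = 2 - (-1 - 1*(-20)) = 2 - (-1 + 20) = 2 - 1*19 = 2 - 19 = -17)
x(P, s) = -91/163
x(-159/84, m - 1*34) + n = -91/163 - 9207 = -1500832/163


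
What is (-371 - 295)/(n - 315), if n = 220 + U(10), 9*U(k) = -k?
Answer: 5994/865 ≈ 6.9295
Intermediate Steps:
U(k) = -k/9 (U(k) = (-k)/9 = -k/9)
n = 1970/9 (n = 220 - 1/9*10 = 220 - 10/9 = 1970/9 ≈ 218.89)
(-371 - 295)/(n - 315) = (-371 - 295)/(1970/9 - 315) = -666/(-865/9) = -666*(-9/865) = 5994/865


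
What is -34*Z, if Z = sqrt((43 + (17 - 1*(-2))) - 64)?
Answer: -34*I*sqrt(2) ≈ -48.083*I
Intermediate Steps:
Z = I*sqrt(2) (Z = sqrt((43 + (17 + 2)) - 64) = sqrt((43 + 19) - 64) = sqrt(62 - 64) = sqrt(-2) = I*sqrt(2) ≈ 1.4142*I)
-34*Z = -34*I*sqrt(2)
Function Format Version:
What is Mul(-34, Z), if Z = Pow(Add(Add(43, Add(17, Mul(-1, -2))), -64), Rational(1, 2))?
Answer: Mul(-34, I, Pow(2, Rational(1, 2))) ≈ Mul(-48.083, I)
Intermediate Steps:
Z = Mul(I, Pow(2, Rational(1, 2))) (Z = Pow(Add(Add(43, Add(17, 2)), -64), Rational(1, 2)) = Pow(Add(Add(43, 19), -64), Rational(1, 2)) = Pow(Add(62, -64), Rational(1, 2)) = Pow(-2, Rational(1, 2)) = Mul(I, Pow(2, Rational(1, 2))) ≈ Mul(1.4142, I))
Mul(-34, Z) = Mul(-34, Mul(I, Pow(2, Rational(1, 2)))) = Mul(-34, I, Pow(2, Rational(1, 2)))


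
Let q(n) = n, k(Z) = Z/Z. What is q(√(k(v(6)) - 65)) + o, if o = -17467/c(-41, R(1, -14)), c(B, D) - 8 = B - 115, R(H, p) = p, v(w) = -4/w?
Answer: 17467/148 + 8*I ≈ 118.02 + 8.0*I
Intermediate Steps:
c(B, D) = -107 + B (c(B, D) = 8 + (B - 115) = 8 + (-115 + B) = -107 + B)
k(Z) = 1
o = 17467/148 (o = -17467/(-107 - 41) = -17467/(-148) = -17467*(-1/148) = 17467/148 ≈ 118.02)
q(√(k(v(6)) - 65)) + o = √(1 - 65) + 17467/148 = √(-64) + 17467/148 = 8*I + 17467/148 = 17467/148 + 8*I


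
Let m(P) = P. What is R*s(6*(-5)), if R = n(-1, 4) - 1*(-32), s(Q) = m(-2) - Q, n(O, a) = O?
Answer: 868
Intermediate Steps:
s(Q) = -2 - Q
R = 31 (R = -1 - 1*(-32) = -1 + 32 = 31)
R*s(6*(-5)) = 31*(-2 - 6*(-5)) = 31*(-2 - 1*(-30)) = 31*(-2 + 30) = 31*28 = 868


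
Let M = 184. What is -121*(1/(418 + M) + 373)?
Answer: -27170187/602 ≈ -45133.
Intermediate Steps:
-121*(1/(418 + M) + 373) = -121*(1/(418 + 184) + 373) = -121*(1/602 + 373) = -121*224547/602 = -27170187/602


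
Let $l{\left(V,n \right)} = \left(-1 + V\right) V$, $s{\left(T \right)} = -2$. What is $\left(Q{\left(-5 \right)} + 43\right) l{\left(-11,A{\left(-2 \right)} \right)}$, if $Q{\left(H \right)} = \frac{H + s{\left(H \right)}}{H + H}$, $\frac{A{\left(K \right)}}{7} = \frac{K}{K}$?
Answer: $\frac{28842}{5} \approx 5768.4$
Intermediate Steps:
$A{\left(K \right)} = 7$ ($A{\left(K \right)} = 7 \frac{K}{K} = 7 \cdot 1 = 7$)
$l{\left(V,n \right)} = V \left(-1 + V\right)$
$Q{\left(H \right)} = \frac{-2 + H}{2 H}$ ($Q{\left(H \right)} = \frac{H - 2}{H + H} = \frac{-2 + H}{2 H}$)
$\left(Q{\left(-5 \right)} + 43\right) l{\left(-11,A{\left(-2 \right)} \right)} = \left(\frac{-2 - 5}{2 \left(-5\right)} + 43\right) \left(- 11 \left(-1 - 11\right)\right) = \left(\frac{1}{2} \left(- \frac{1}{5}\right) \left(-7\right) + 43\right) \left(\left(-11\right) \left(-12\right)\right) = \left(\frac{7}{10} + 43\right) 132 = \frac{437}{10} \cdot 132 = \frac{28842}{5}$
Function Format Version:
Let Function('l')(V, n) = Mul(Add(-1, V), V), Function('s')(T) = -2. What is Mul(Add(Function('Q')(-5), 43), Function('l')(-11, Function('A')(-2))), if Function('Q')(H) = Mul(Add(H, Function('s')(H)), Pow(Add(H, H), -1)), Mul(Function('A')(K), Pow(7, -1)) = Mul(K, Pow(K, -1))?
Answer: Rational(28842, 5) ≈ 5768.4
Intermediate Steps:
Function('A')(K) = 7 (Function('A')(K) = Mul(7, Mul(K, Pow(K, -1))) = Mul(7, 1) = 7)
Function('l')(V, n) = Mul(V, Add(-1, V))
Function('Q')(H) = Mul(Rational(1, 2), Pow(H, -1), Add(-2, H)) (Function('Q')(H) = Mul(Add(H, -2), Pow(Add(H, H), -1)) = Mul(Add(-2, H), Pow(Mul(2, H), -1)) = Mul(Add(-2, H), Mul(Rational(1, 2), Pow(H, -1))) = Mul(Rational(1, 2), Pow(H, -1), Add(-2, H)))
Mul(Add(Function('Q')(-5), 43), Function('l')(-11, Function('A')(-2))) = Mul(Add(Mul(Rational(1, 2), Pow(-5, -1), Add(-2, -5)), 43), Mul(-11, Add(-1, -11))) = Mul(Add(Mul(Rational(1, 2), Rational(-1, 5), -7), 43), Mul(-11, -12)) = Mul(Add(Rational(7, 10), 43), 132) = Mul(Rational(437, 10), 132) = Rational(28842, 5)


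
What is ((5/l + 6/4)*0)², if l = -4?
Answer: 0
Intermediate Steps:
((5/l + 6/4)*0)² = ((5/(-4) + 6/4)*0)² = ((5*(-¼) + 6*(¼))*0)² = ((-5/4 + 3/2)*0)² = ((¼)*0)² = 0² = 0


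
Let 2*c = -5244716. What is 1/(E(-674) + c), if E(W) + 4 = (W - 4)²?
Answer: -1/2162678 ≈ -4.6239e-7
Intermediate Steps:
c = -2622358 (c = (½)*(-5244716) = -2622358)
E(W) = -4 + (-4 + W)² (E(W) = -4 + (W - 4)² = -4 + (-4 + W)²)
1/(E(-674) + c) = 1/((-4 + (-4 - 674)²) - 2622358) = 1/((-4 + (-678)²) - 2622358) = 1/((-4 + 459684) - 2622358) = 1/(459680 - 2622358) = 1/(-2162678) = -1/2162678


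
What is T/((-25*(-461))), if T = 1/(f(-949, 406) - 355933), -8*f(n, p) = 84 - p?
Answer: -4/16406655775 ≈ -2.4380e-10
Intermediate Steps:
f(n, p) = -21/2 + p/8 (f(n, p) = -(84 - p)/8 = -21/2 + p/8)
T = -4/1423571 (T = 1/((-21/2 + (⅛)*406) - 355933) = 1/((-21/2 + 203/4) - 355933) = 1/(161/4 - 355933) = 1/(-1423571/4) = -4/1423571 ≈ -2.8098e-6)
T/((-25*(-461))) = -4/(1423571*((-25*(-461)))) = -4/1423571/11525 = -4/1423571*1/11525 = -4/16406655775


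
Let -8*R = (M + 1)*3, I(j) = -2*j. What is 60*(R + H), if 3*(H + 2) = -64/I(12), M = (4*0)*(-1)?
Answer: -535/6 ≈ -89.167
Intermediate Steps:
M = 0 (M = 0*(-1) = 0)
R = -3/8 (R = -(0 + 1)*3/8 = -3/8 ≈ -0.37500)
H = -10/9 (H = -2 + (-64/((-2*12)))/3 = -2 + (-64/(-24))/3 = -2 + (-64*(-1/24))/3 = -2 + (⅓)*(8/3) = -2 + 8/9 = -10/9 ≈ -1.1111)
60*(R + H) = 60*(-3/8 - 10/9) = 60*(-107/72) = -535/6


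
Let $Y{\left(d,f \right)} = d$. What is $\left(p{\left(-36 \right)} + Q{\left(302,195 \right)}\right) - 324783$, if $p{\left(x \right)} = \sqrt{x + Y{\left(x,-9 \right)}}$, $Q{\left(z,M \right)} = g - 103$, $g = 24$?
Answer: $-324862 + 6 i \sqrt{2} \approx -3.2486 \cdot 10^{5} + 8.4853 i$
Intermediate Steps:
$Q{\left(z,M \right)} = -79$ ($Q{\left(z,M \right)} = 24 - 103 = -79$)
$p{\left(x \right)} = \sqrt{2} \sqrt{x}$ ($p{\left(x \right)} = \sqrt{x + x} = \sqrt{2 x} = \sqrt{2} \sqrt{x}$)
$\left(p{\left(-36 \right)} + Q{\left(302,195 \right)}\right) - 324783 = \left(\sqrt{2} \sqrt{-36} - 79\right) - 324783 = \left(\sqrt{2} \cdot 6 i - 79\right) - 324783 = \left(6 i \sqrt{2} - 79\right) - 324783 = \left(-79 + 6 i \sqrt{2}\right) - 324783 = -324862 + 6 i \sqrt{2}$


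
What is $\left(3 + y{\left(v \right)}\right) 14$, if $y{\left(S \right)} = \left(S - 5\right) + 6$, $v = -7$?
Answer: $-42$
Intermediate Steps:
$y{\left(S \right)} = 1 + S$ ($y{\left(S \right)} = \left(-5 + S\right) + 6 = 1 + S$)
$\left(3 + y{\left(v \right)}\right) 14 = \left(3 + \left(1 - 7\right)\right) 14 = \left(3 - 6\right) 14 = \left(-3\right) 14 = -42$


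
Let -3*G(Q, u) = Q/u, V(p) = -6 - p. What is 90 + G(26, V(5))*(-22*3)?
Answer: 38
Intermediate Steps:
G(Q, u) = -Q/(3*u)
90 + G(26, V(5))*(-22*3) = 90 + (-⅓*26/(-6 - 1*5))*(-22*3) = 90 - ⅓*26/(-6 - 5)*(-66) = 90 - ⅓*26/(-11)*(-66) = 90 - ⅓*26*(-1/11)*(-66) = 90 + (26/33)*(-66) = 90 - 52 = 38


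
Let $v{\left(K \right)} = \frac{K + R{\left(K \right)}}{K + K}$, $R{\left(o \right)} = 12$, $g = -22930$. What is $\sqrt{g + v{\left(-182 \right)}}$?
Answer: $\frac{5 i \sqrt{30380714}}{182} \approx 151.43 i$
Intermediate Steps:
$v{\left(K \right)} = \frac{12 + K}{2 K}$ ($v{\left(K \right)} = \frac{K + 12}{K + K} = \frac{12 + K}{2 K}$)
$\sqrt{g + v{\left(-182 \right)}} = \sqrt{-22930 + \frac{12 - 182}{2 \left(-182\right)}} = \sqrt{-22930 + \frac{1}{2} \left(- \frac{1}{182}\right) \left(-170\right)} = \sqrt{-22930 + \frac{85}{182}} = \sqrt{- \frac{4173175}{182}} = \frac{5 i \sqrt{30380714}}{182}$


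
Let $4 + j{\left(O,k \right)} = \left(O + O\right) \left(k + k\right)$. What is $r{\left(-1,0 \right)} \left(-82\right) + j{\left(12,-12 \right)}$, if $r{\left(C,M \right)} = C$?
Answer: $-498$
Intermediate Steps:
$j{\left(O,k \right)} = -4 + 4 O k$ ($j{\left(O,k \right)} = -4 + \left(O + O\right) \left(k + k\right) = -4 + 2 O 2 k = -4 + 4 O k$)
$r{\left(-1,0 \right)} \left(-82\right) + j{\left(12,-12 \right)} = \left(-1\right) \left(-82\right) + \left(-4 + 4 \cdot 12 \left(-12\right)\right) = 82 - 580 = -498$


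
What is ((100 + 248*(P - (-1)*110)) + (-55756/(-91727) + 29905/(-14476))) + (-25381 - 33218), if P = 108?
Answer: -5890906602699/1327840052 ≈ -4436.5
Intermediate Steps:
((100 + 248*(P - (-1)*110)) + (-55756/(-91727) + 29905/(-14476))) + (-25381 - 33218) = ((100 + 248*(108 - (-1)*110)) + (-55756/(-91727) + 29905/(-14476))) + (-25381 - 33218) = ((100 + 248*(108 - 1*(-110))) + (-55756*(-1/91727) + 29905*(-1/14476))) - 58599 = ((100 + 248*(108 + 110)) + (55756/91727 - 29905/14476)) - 58599 = ((100 + 248*218) - 1935972079/1327840052) - 58599 = ((100 + 54064) - 1935972079/1327840052) - 58599 = (54164 - 1935972079/1327840052) - 58599 = 71919192604449/1327840052 - 58599 = -5890906602699/1327840052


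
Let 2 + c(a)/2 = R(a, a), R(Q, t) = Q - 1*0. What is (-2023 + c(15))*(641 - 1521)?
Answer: 1757360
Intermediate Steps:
R(Q, t) = Q (R(Q, t) = Q + 0 = Q)
c(a) = -4 + 2*a
(-2023 + c(15))*(641 - 1521) = (-2023 + (-4 + 2*15))*(641 - 1521) = (-2023 + (-4 + 30))*(-880) = (-2023 + 26)*(-880) = -1997*(-880) = 1757360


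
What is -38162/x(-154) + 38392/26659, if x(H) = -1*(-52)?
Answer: -507682187/693134 ≈ -732.44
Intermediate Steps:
x(H) = 52
-38162/x(-154) + 38392/26659 = -38162/52 + 38392/26659 = -38162*1/52 + 38392*(1/26659) = -19081/26 + 38392/26659 = -507682187/693134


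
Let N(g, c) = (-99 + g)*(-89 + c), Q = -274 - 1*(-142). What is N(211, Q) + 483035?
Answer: 458283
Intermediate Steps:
Q = -132 (Q = -274 + 142 = -132)
N(211, Q) + 483035 = (8811 - 99*(-132) - 89*211 - 132*211) + 483035 = (8811 + 13068 - 18779 - 27852) + 483035 = -24752 + 483035 = 458283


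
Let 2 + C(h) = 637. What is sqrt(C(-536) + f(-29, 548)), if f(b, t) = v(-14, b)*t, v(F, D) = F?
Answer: I*sqrt(7037) ≈ 83.887*I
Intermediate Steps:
C(h) = 635 (C(h) = -2 + 637 = 635)
f(b, t) = -14*t
sqrt(C(-536) + f(-29, 548)) = sqrt(635 - 14*548) = sqrt(635 - 7672) = sqrt(-7037) = I*sqrt(7037)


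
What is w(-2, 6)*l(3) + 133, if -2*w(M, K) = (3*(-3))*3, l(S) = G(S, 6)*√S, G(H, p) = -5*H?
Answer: 133 - 405*√3/2 ≈ -217.74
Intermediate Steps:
l(S) = -5*S^(3/2) (l(S) = (-5*S)*√S = -5*S^(3/2))
w(M, K) = 27/2 (w(M, K) = -3*(-3)*3/2 = -(-9)*3/2 = -½*(-27) = 27/2)
w(-2, 6)*l(3) + 133 = 27*(-15*√3)/2 + 133 = -405*√3/2 + 133 = 133 - 405*√3/2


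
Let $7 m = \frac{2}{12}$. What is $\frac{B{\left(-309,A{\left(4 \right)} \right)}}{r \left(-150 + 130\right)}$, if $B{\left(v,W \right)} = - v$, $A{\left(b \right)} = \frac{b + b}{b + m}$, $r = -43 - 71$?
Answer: $\frac{103}{760} \approx 0.13553$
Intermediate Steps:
$m = \frac{1}{42}$ ($m = \frac{2 \cdot \frac{1}{12}}{7} = \frac{1}{7} \cdot \frac{1}{6} = \frac{1}{42} \approx 0.02381$)
$r = -114$
$A{\left(b \right)} = \frac{2 b}{\frac{1}{42} + b}$ ($A{\left(b \right)} = \frac{b + b}{b + \frac{1}{42}} = \frac{2 b}{\frac{1}{42} + b}$)
$\frac{B{\left(-309,A{\left(4 \right)} \right)}}{r \left(-150 + 130\right)} = \frac{\left(-1\right) \left(-309\right)}{\left(-114\right) \left(-150 + 130\right)} = \frac{309}{\left(-114\right) \left(-20\right)} = \frac{309}{2280} = 309 \cdot \frac{1}{2280} = \frac{103}{760}$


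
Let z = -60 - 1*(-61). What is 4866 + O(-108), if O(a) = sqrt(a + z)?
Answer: 4866 + I*sqrt(107) ≈ 4866.0 + 10.344*I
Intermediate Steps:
z = 1 (z = -60 + 61 = 1)
O(a) = sqrt(1 + a) (O(a) = sqrt(a + 1) = sqrt(1 + a))
4866 + O(-108) = 4866 + sqrt(1 - 108) = 4866 + sqrt(-107) = 4866 + I*sqrt(107)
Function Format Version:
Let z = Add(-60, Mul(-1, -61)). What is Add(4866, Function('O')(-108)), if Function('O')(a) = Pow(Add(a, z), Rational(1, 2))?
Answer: Add(4866, Mul(I, Pow(107, Rational(1, 2)))) ≈ Add(4866.0, Mul(10.344, I))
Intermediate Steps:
z = 1 (z = Add(-60, 61) = 1)
Function('O')(a) = Pow(Add(1, a), Rational(1, 2)) (Function('O')(a) = Pow(Add(a, 1), Rational(1, 2)) = Pow(Add(1, a), Rational(1, 2)))
Add(4866, Function('O')(-108)) = Add(4866, Pow(Add(1, -108), Rational(1, 2))) = Add(4866, Pow(-107, Rational(1, 2))) = Add(4866, Mul(I, Pow(107, Rational(1, 2))))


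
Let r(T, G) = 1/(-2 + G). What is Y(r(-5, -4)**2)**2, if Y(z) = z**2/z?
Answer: 1/1296 ≈ 0.00077160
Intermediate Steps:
Y(z) = z
Y(r(-5, -4)**2)**2 = ((1/(-2 - 4))**2)**2 = ((1/(-6))**2)**2 = ((-1/6)**2)**2 = (1/36)**2 = 1/1296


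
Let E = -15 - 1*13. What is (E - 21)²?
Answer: 2401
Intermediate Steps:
E = -28 (E = -15 - 13 = -28)
(E - 21)² = (-28 - 21)² = (-49)² = 2401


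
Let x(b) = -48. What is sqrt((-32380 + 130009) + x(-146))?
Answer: sqrt(97581) ≈ 312.38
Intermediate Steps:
sqrt((-32380 + 130009) + x(-146)) = sqrt((-32380 + 130009) - 48) = sqrt(97629 - 48) = sqrt(97581)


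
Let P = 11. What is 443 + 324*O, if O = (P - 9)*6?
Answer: 4331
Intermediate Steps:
O = 12 (O = (11 - 9)*6 = 2*6 = 12)
443 + 324*O = 443 + 324*12 = 443 + 3888 = 4331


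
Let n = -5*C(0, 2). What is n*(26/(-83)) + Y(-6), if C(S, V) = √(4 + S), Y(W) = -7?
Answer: -321/83 ≈ -3.8675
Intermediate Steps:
n = -10 (n = -5*√(4 + 0) = -5*√4 = -5*2 = -10)
n*(26/(-83)) + Y(-6) = -260/(-83) - 7 = -260*(-1)/83 - 7 = -10*(-26/83) - 7 = 260/83 - 7 = -321/83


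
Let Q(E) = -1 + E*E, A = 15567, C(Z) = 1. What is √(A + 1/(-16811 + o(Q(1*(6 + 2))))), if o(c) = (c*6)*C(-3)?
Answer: √4203766976830/16433 ≈ 124.77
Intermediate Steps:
Q(E) = -1 + E²
o(c) = 6*c (o(c) = (c*6)*1 = (6*c)*1 = 6*c)
√(A + 1/(-16811 + o(Q(1*(6 + 2))))) = √(15567 + 1/(-16811 + 6*(-1 + (1*(6 + 2))²))) = √(15567 + 1/(-16811 + 6*(-1 + (1*8)²))) = √(15567 + 1/(-16811 + 6*(-1 + 8²))) = √(15567 + 1/(-16811 + 6*(-1 + 64))) = √(15567 + 1/(-16811 + 6*63)) = √(15567 + 1/(-16811 + 378)) = √(15567 + 1/(-16433)) = √(15567 - 1/16433) = √(255812510/16433) = √4203766976830/16433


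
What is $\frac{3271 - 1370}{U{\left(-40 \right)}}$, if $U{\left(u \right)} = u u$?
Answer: $\frac{1901}{1600} \approx 1.1881$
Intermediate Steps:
$U{\left(u \right)} = u^{2}$
$\frac{3271 - 1370}{U{\left(-40 \right)}} = \frac{3271 - 1370}{\left(-40\right)^{2}} = \frac{3271 - 1370}{1600} = 1901 \cdot \frac{1}{1600} = \frac{1901}{1600}$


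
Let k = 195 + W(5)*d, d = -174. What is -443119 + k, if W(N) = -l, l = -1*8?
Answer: -444316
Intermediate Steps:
l = -8
W(N) = 8 (W(N) = -1*(-8) = 8)
k = -1197 (k = 195 + 8*(-174) = 195 - 1392 = -1197)
-443119 + k = -443119 - 1197 = -444316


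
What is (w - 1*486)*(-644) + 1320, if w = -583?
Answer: 689756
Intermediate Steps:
(w - 1*486)*(-644) + 1320 = (-583 - 1*486)*(-644) + 1320 = (-583 - 486)*(-644) + 1320 = -1069*(-644) + 1320 = 688436 + 1320 = 689756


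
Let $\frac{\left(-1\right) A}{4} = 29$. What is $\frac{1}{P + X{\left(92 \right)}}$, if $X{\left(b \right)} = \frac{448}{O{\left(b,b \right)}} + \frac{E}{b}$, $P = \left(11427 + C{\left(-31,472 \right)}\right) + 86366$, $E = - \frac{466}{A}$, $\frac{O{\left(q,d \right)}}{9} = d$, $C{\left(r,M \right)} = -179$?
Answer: $\frac{48024}{4687842817} \approx 1.0244 \cdot 10^{-5}$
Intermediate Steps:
$A = -116$ ($A = \left(-4\right) 29 = -116$)
$O{\left(q,d \right)} = 9 d$
$E = \frac{233}{58}$ ($E = - \frac{466}{-116} = \left(-466\right) \left(- \frac{1}{116}\right) = \frac{233}{58} \approx 4.0172$)
$P = 97614$ ($P = \left(11427 - 179\right) + 86366 = 11248 + 86366 = 97614$)
$X{\left(b \right)} = \frac{28081}{522 b}$ ($X{\left(b \right)} = \frac{448}{9 b} + \frac{233}{58 b} = \frac{28081}{522 b}$)
$\frac{1}{P + X{\left(92 \right)}} = \frac{1}{97614 + \frac{28081}{522 \cdot 92}} = \frac{1}{97614 + \frac{28081}{522} \cdot \frac{1}{92}} = \frac{1}{97614 + \frac{28081}{48024}} = \frac{1}{\frac{4687842817}{48024}} = \frac{48024}{4687842817}$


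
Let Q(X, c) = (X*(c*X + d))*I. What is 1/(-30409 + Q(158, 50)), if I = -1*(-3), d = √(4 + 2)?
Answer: 3714191/13795213436425 - 474*√6/13795213436425 ≈ 2.6915e-7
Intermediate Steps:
d = √6 ≈ 2.4495
I = 3
Q(X, c) = 3*X*(√6 + X*c) (Q(X, c) = (X*(c*X + √6))*3 = (X*(X*c + √6))*3 = (X*(√6 + X*c))*3 = 3*X*(√6 + X*c))
1/(-30409 + Q(158, 50)) = 1/(-30409 + 3*158*(√6 + 158*50)) = 1/(-30409 + 3*158*(√6 + 7900)) = 1/(-30409 + 3*158*(7900 + √6)) = 1/(-30409 + (3744600 + 474*√6)) = 1/(3714191 + 474*√6)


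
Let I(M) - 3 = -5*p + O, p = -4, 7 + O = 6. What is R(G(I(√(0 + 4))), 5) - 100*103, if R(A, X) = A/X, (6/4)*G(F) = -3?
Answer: -51502/5 ≈ -10300.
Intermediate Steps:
O = -1 (O = -7 + 6 = -1)
I(M) = 22 (I(M) = 3 + (-5*(-4) - 1) = 3 + (20 - 1) = 3 + 19 = 22)
G(F) = -2 (G(F) = (⅔)*(-3) = -2)
R(G(I(√(0 + 4))), 5) - 100*103 = -2/5 - 100*103 = -2*⅕ - 10300 = -⅖ - 10300 = -51502/5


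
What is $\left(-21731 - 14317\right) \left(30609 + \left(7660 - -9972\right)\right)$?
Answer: $-1738991568$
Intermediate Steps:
$\left(-21731 - 14317\right) \left(30609 + \left(7660 - -9972\right)\right) = - 36048 \left(30609 + \left(7660 + 9972\right)\right) = - 36048 \left(30609 + 17632\right) = \left(-36048\right) 48241 = -1738991568$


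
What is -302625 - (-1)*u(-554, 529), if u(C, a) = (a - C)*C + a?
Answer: -902078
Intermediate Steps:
u(C, a) = a + C*(a - C) (u(C, a) = C*(a - C) + a = a + C*(a - C))
-302625 - (-1)*u(-554, 529) = -302625 - (-1)*(529 - 1*(-554)² - 554*529) = -302625 - (-1)*(529 - 1*306916 - 293066) = -302625 - (-1)*(529 - 306916 - 293066) = -302625 - (-1)*(-599453) = -302625 - 1*599453 = -302625 - 599453 = -902078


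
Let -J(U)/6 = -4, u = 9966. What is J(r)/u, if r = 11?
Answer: 4/1661 ≈ 0.0024082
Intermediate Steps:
J(U) = 24 (J(U) = -6*(-4) = 24)
J(r)/u = 24/9966 = 24*(1/9966) = 4/1661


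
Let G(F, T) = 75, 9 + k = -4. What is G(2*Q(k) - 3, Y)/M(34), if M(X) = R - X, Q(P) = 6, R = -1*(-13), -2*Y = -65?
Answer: -25/7 ≈ -3.5714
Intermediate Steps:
k = -13 (k = -9 - 4 = -13)
Y = 65/2 (Y = -½*(-65) = 65/2 ≈ 32.500)
R = 13
M(X) = 13 - X
G(2*Q(k) - 3, Y)/M(34) = 75/(13 - 1*34) = 75/(13 - 34) = 75/(-21) = 75*(-1/21) = -25/7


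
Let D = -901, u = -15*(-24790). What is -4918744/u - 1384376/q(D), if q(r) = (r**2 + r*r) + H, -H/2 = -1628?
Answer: -709739853496/50412262275 ≈ -14.079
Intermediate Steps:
u = 371850
H = 3256 (H = -2*(-1628) = 3256)
q(r) = 3256 + 2*r**2 (q(r) = (r**2 + r*r) + 3256 = (r**2 + r**2) + 3256 = 2*r**2 + 3256 = 3256 + 2*r**2)
-4918744/u - 1384376/q(D) = -4918744/371850 - 1384376/(3256 + 2*(-901)**2) = -4918744*1/371850 - 1384376/(3256 + 2*811801) = -2459372/185925 - 1384376/(3256 + 1623602) = -2459372/185925 - 1384376/1626858 = -2459372/185925 - 1384376*1/1626858 = -2459372/185925 - 692188/813429 = -709739853496/50412262275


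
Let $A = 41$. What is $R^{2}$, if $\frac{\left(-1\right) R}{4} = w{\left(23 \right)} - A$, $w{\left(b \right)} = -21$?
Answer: $61504$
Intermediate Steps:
$R = 248$ ($R = - 4 \left(-21 - 41\right) = \left(-4\right) \left(-62\right) = 248$)
$R^{2} = 248^{2} = 61504$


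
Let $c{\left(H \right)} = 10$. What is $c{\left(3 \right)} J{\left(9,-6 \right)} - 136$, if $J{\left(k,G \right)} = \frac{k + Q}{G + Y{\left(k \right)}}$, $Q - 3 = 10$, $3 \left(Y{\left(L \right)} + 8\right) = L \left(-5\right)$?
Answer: $- \frac{4164}{29} \approx -143.59$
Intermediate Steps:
$Y{\left(L \right)} = -8 - \frac{5 L}{3}$ ($Y{\left(L \right)} = -8 + \frac{L \left(-5\right)}{3} = -8 + \frac{\left(-5\right) L}{3} = -8 - \frac{5 L}{3}$)
$Q = 13$ ($Q = 3 + 10 = 13$)
$J{\left(k,G \right)} = \frac{13 + k}{-8 + G - \frac{5 k}{3}}$ ($J{\left(k,G \right)} = \frac{k + 13}{G - \left(8 + \frac{5 k}{3}\right)} = \frac{13 + k}{-8 + G - \frac{5 k}{3}}$)
$c{\left(3 \right)} J{\left(9,-6 \right)} - 136 = 10 \frac{3 \left(-13 - 9\right)}{24 - -18 + 5 \cdot 9} - 136 = 10 \frac{3 \left(-13 - 9\right)}{24 + 18 + 45} - 136 = 10 \cdot 3 \cdot \frac{1}{87} \left(-22\right) - 136 = 10 \left(- \frac{22}{29}\right) - 136 = - \frac{220}{29} - 136 = - \frac{4164}{29}$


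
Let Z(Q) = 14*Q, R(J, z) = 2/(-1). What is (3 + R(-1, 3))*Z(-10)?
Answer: -140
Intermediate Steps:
R(J, z) = -2 (R(J, z) = 2*(-1) = -2)
(3 + R(-1, 3))*Z(-10) = (3 - 2)*(14*(-10)) = 1*(-140) = -140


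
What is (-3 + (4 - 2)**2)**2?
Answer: 1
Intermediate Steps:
(-3 + (4 - 2)**2)**2 = (-3 + 2**2)**2 = (-3 + 4)**2 = 1**2 = 1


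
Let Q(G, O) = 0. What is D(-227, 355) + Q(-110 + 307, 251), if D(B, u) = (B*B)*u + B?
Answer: 18292568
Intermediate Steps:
D(B, u) = B + u*B² (D(B, u) = B²*u + B = u*B² + B = B + u*B²)
D(-227, 355) + Q(-110 + 307, 251) = -227*(1 - 227*355) + 0 = -227*(1 - 80585) + 0 = -227*(-80584) + 0 = 18292568 + 0 = 18292568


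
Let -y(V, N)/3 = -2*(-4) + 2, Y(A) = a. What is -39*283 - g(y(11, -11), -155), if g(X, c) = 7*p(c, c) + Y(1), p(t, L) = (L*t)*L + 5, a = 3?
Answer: 26056050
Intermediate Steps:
Y(A) = 3
p(t, L) = 5 + t*L² (p(t, L) = t*L² + 5 = 5 + t*L²)
y(V, N) = -30 (y(V, N) = -3*(-2*(-4) + 2) = -3*(8 + 2) = -3*10 = -30)
g(X, c) = 38 + 7*c³ (g(X, c) = 7*(5 + c*c²) + 3 = 7*(5 + c³) + 3 = (35 + 7*c³) + 3 = 38 + 7*c³)
-39*283 - g(y(11, -11), -155) = -39*283 - (38 + 7*(-155)³) = -11037 - (38 + 7*(-3723875)) = -11037 - (38 - 26067125) = -11037 - 1*(-26067087) = -11037 + 26067087 = 26056050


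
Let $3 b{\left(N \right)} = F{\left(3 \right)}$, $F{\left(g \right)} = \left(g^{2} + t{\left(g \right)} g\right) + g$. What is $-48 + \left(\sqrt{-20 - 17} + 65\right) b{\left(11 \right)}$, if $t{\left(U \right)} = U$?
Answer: $407 + 7 i \sqrt{37} \approx 407.0 + 42.579 i$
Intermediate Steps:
$F{\left(g \right)} = g + 2 g^{2}$ ($F{\left(g \right)} = \left(g^{2} + g g\right) + g = \left(g^{2} + g^{2}\right) + g = 2 g^{2} + g = g + 2 g^{2}$)
$b{\left(N \right)} = 7$ ($b{\left(N \right)} = \frac{3 \left(1 + 2 \cdot 3\right)}{3} = \frac{3 \left(1 + 6\right)}{3} = \frac{3 \cdot 7}{3} = \frac{1}{3} \cdot 21 = 7$)
$-48 + \left(\sqrt{-20 - 17} + 65\right) b{\left(11 \right)} = -48 + \left(\sqrt{-20 - 17} + 65\right) 7 = -48 + \left(\sqrt{-37} + 65\right) 7 = -48 + \left(i \sqrt{37} + 65\right) 7 = -48 + \left(65 + i \sqrt{37}\right) 7 = -48 + \left(455 + 7 i \sqrt{37}\right) = 407 + 7 i \sqrt{37}$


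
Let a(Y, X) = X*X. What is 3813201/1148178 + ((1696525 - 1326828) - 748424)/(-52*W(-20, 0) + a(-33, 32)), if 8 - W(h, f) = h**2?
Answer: -58868833733/4096699104 ≈ -14.370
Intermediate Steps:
W(h, f) = 8 - h**2
a(Y, X) = X**2
3813201/1148178 + ((1696525 - 1326828) - 748424)/(-52*W(-20, 0) + a(-33, 32)) = 3813201/1148178 + ((1696525 - 1326828) - 748424)/(-52*(8 - 1*(-20)**2) + 32**2) = 3813201*(1/1148178) + (369697 - 748424)/(-52*(8 - 1*400) + 1024) = 1271067/382726 - 378727/(-52*(8 - 400) + 1024) = 1271067/382726 - 378727/(-52*(-392) + 1024) = 1271067/382726 - 378727/(20384 + 1024) = 1271067/382726 - 378727/21408 = -58868833733/4096699104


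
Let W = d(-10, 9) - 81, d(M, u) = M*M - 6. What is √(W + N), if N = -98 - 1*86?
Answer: 3*I*√19 ≈ 13.077*I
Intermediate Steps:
d(M, u) = -6 + M² (d(M, u) = M² - 6 = -6 + M²)
N = -184 (N = -98 - 86 = -184)
W = 13 (W = (-6 + (-10)²) - 81 = (-6 + 100) - 81 = 94 - 81 = 13)
√(W + N) = √(13 - 184) = √(-171) = 3*I*√19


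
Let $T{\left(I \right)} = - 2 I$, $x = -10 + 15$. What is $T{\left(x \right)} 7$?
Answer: $-70$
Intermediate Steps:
$x = 5$
$T{\left(x \right)} 7 = \left(-2\right) 5 \cdot 7 = \left(-10\right) 7 = -70$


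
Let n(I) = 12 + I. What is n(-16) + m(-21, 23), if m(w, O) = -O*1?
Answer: -27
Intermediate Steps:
m(w, O) = -O
n(-16) + m(-21, 23) = (12 - 16) - 1*23 = -4 - 23 = -27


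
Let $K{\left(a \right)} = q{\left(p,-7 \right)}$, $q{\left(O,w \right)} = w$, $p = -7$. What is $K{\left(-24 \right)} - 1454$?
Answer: $-1461$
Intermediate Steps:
$K{\left(a \right)} = -7$
$K{\left(-24 \right)} - 1454 = -7 - 1454 = -1461$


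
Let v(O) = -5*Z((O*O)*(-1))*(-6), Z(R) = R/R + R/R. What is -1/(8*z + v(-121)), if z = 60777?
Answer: -1/486276 ≈ -2.0564e-6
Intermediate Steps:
Z(R) = 2 (Z(R) = 1 + 1 = 2)
v(O) = 60 (v(O) = -5*2*(-6) = -10*(-6) = 60)
-1/(8*z + v(-121)) = -1/(8*60777 + 60) = -1/(486216 + 60) = -1/486276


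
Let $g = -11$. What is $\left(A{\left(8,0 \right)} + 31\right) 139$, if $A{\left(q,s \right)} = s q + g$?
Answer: $2780$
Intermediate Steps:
$A{\left(q,s \right)} = -11 + q s$ ($A{\left(q,s \right)} = s q - 11 = q s - 11 = -11 + q s$)
$\left(A{\left(8,0 \right)} + 31\right) 139 = \left(\left(-11 + 8 \cdot 0\right) + 31\right) 139 = \left(\left(-11 + 0\right) + 31\right) 139 = \left(-11 + 31\right) 139 = 20 \cdot 139 = 2780$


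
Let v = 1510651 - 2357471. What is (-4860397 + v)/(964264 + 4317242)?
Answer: -5707217/5281506 ≈ -1.0806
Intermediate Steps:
v = -846820
(-4860397 + v)/(964264 + 4317242) = (-4860397 - 846820)/(964264 + 4317242) = -5707217/5281506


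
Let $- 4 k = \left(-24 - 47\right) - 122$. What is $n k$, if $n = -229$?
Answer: $- \frac{44197}{4} \approx -11049.0$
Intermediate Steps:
$k = \frac{193}{4}$ ($k = - \frac{\left(-24 - 47\right) - 122}{4} = - \frac{-71 - 122}{4} = \left(- \frac{1}{4}\right) \left(-193\right) = \frac{193}{4} \approx 48.25$)
$n k = \left(-229\right) \frac{193}{4} = - \frac{44197}{4}$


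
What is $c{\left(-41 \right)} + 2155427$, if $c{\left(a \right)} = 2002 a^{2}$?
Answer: $5520789$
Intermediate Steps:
$c{\left(-41 \right)} + 2155427 = 2002 \left(-41\right)^{2} + 2155427 = 2002 \cdot 1681 + 2155427 = 3365362 + 2155427 = 5520789$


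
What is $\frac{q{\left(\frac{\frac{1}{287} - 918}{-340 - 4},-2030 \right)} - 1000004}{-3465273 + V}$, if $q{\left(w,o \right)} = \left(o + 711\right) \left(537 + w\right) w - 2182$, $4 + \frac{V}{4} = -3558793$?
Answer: $\frac{28284015402957359}{172530251784290624} \approx 0.16394$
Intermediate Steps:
$V = -14235188$ ($V = -16 + 4 \left(-3558793\right) = -16 - 14235172 = -14235188$)
$q{\left(w,o \right)} = -2182 + w \left(537 + w\right) \left(711 + o\right)$ ($q{\left(w,o \right)} = \left(711 + o\right) \left(537 + w\right) w - 2182 = \left(537 + w\right) \left(711 + o\right) w - 2182 = w \left(537 + w\right) \left(711 + o\right) - 2182 = -2182 + w \left(537 + w\right) \left(711 + o\right)$)
$\frac{q{\left(\frac{\frac{1}{287} - 918}{-340 - 4},-2030 \right)} - 1000004}{-3465273 + V} = \frac{\left(-2182 + 711 \left(\frac{\frac{1}{287} - 918}{-340 - 4}\right)^{2} + 381807 \frac{\frac{1}{287} - 918}{-340 - 4} - 2030 \left(\frac{\frac{1}{287} - 918}{-340 - 4}\right)^{2} + 537 \left(-2030\right) \frac{\frac{1}{287} - 918}{-340 - 4}\right) - 1000004}{-3465273 - 14235188} = \frac{\left(-2182 + 711 \left(\frac{\frac{1}{287} - 918}{-344}\right)^{2} + 381807 \frac{\frac{1}{287} - 918}{-344} - 2030 \left(\frac{\frac{1}{287} - 918}{-344}\right)^{2} + 537 \left(-2030\right) \frac{\frac{1}{287} - 918}{-344}\right) - 1000004}{-17700461} = \left(\left(-2182 + 711 \left(\left(- \frac{263465}{287}\right) \left(- \frac{1}{344}\right)\right)^{2} + 381807 \left(\left(- \frac{263465}{287}\right) \left(- \frac{1}{344}\right)\right) - 2030 \left(\left(- \frac{263465}{287}\right) \left(- \frac{1}{344}\right)\right)^{2} + 537 \left(-2030\right) \left(\left(- \frac{263465}{287}\right) \left(- \frac{1}{344}\right)\right)\right) - 1000004\right) \left(- \frac{1}{17700461}\right) = \left(\left(-2182 + 711 \left(\frac{263465}{98728}\right)^{2} + 381807 \cdot \frac{263465}{98728} - 2030 \left(\frac{263465}{98728}\right)^{2} + 537 \left(-2030\right) \frac{263465}{98728}\right) - 1000004\right) \left(- \frac{1}{17700461}\right) = \left(\left(-2182 + 711 \cdot \frac{69413806225}{9747217984} + \frac{100592781255}{98728} - \frac{10065001902625}{696229856} - \frac{20514702225}{7052}\right) - 1000004\right) \left(- \frac{1}{17700461}\right) = \left(\left(-2182 + \frac{49353216225975}{9747217984} + \frac{100592781255}{98728} - \frac{10065001902625}{696229856} - \frac{20514702225}{7052}\right) - 1000004\right) \left(- \frac{1}{17700461}\right) = \left(- \frac{18536758430085423}{9747217984} - 1000004\right) \left(- \frac{1}{17700461}\right) = \left(- \frac{28284015402957359}{9747217984}\right) \left(- \frac{1}{17700461}\right) = \frac{28284015402957359}{172530251784290624}$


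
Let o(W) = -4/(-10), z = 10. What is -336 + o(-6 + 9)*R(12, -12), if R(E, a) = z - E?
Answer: -1684/5 ≈ -336.80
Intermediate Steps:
R(E, a) = 10 - E
o(W) = 2/5 (o(W) = -4*(-1/10) = 2/5)
-336 + o(-6 + 9)*R(12, -12) = -336 + 2*(10 - 1*12)/5 = -336 + 2*(10 - 12)/5 = -336 + (2/5)*(-2) = -336 - 4/5 = -1684/5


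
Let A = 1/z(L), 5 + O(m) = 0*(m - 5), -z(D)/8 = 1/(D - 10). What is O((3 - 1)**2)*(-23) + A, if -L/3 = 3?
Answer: 939/8 ≈ 117.38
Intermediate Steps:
L = -9 (L = -3*3 = -9)
z(D) = -8/(-10 + D) (z(D) = -8/(D - 10) = -8/(-10 + D))
O(m) = -5 (O(m) = -5 + 0*(m - 5) = -5 + 0*(-5 + m) = -5 + 0 = -5)
A = 19/8 (A = 1/(-8/(-10 - 9)) = 1/(-8/(-19)) = 1/(-8*(-1/19)) = 1/(8/19) = 19/8 ≈ 2.3750)
O((3 - 1)**2)*(-23) + A = -5*(-23) + 19/8 = 115 + 19/8 = 939/8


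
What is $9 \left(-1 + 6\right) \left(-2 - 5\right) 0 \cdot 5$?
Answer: $0$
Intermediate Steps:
$9 \left(-1 + 6\right) \left(-2 - 5\right) 0 \cdot 5 = 9 \cdot 5 \left(-7\right) 0 = 9 \left(-35\right) 0 = \left(-315\right) 0 = 0$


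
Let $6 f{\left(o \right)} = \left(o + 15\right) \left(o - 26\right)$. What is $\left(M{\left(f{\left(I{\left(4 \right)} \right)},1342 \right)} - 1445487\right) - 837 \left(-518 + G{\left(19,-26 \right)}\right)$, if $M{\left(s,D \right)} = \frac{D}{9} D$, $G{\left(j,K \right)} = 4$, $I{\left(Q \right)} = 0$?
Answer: $- \frac{7336457}{9} \approx -8.1516 \cdot 10^{5}$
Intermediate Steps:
$f{\left(o \right)} = \frac{\left(-26 + o\right) \left(15 + o\right)}{6}$ ($f{\left(o \right)} = \frac{\left(o + 15\right) \left(o - 26\right)}{6} = \frac{\left(15 + o\right) \left(-26 + o\right)}{6} = \frac{\left(-26 + o\right) \left(15 + o\right)}{6}$)
$M{\left(s,D \right)} = \frac{D^{2}}{9}$ ($M{\left(s,D \right)} = \frac{D}{9} D = \frac{D^{2}}{9}$)
$\left(M{\left(f{\left(I{\left(4 \right)} \right)},1342 \right)} - 1445487\right) - 837 \left(-518 + G{\left(19,-26 \right)}\right) = \left(\frac{1342^{2}}{9} - 1445487\right) - 837 \left(-518 + 4\right) = \left(\frac{1}{9} \cdot 1800964 - 1445487\right) - -430218 = \left(\frac{1800964}{9} - 1445487\right) + 430218 = - \frac{11208419}{9} + 430218 = - \frac{7336457}{9}$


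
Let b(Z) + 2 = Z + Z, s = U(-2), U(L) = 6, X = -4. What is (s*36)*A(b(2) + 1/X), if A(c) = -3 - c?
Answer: -1026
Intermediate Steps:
s = 6
b(Z) = -2 + 2*Z (b(Z) = -2 + (Z + Z) = -2 + 2*Z)
(s*36)*A(b(2) + 1/X) = (6*36)*(-3 - ((-2 + 2*2) + 1/(-4))) = 216*(-3 - ((-2 + 4) + 1*(-¼))) = 216*(-3 - (2 - ¼)) = 216*(-3 - 1*7/4) = 216*(-3 - 7/4) = 216*(-19/4) = -1026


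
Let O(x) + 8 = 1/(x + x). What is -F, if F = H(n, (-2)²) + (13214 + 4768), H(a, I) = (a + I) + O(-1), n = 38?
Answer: -36031/2 ≈ -18016.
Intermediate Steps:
O(x) = -8 + 1/(2*x) (O(x) = -8 + 1/(x + x) = -8 + 1/(2*x))
H(a, I) = -17/2 + I + a (H(a, I) = (a + I) + (-8 + (½)/(-1)) = (I + a) + (-8 + (½)*(-1)) = (I + a) + (-8 - ½) = (I + a) - 17/2 = -17/2 + I + a)
F = 36031/2 (F = (-17/2 + (-2)² + 38) + (13214 + 4768) = (-17/2 + 4 + 38) + 17982 = 67/2 + 17982 = 36031/2 ≈ 18016.)
-F = -1*36031/2 = -36031/2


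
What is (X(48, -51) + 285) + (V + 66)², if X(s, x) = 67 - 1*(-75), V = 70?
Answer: 18923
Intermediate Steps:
X(s, x) = 142 (X(s, x) = 67 + 75 = 142)
(X(48, -51) + 285) + (V + 66)² = (142 + 285) + (70 + 66)² = 427 + 136² = 427 + 18496 = 18923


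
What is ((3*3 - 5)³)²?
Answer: 4096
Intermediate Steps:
((3*3 - 5)³)² = ((9 - 5)³)² = (4³)² = 64² = 4096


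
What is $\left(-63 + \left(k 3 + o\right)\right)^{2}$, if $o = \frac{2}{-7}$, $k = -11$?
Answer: $\frac{454276}{49} \approx 9270.9$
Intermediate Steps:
$o = - \frac{2}{7}$ ($o = 2 \left(- \frac{1}{7}\right) = - \frac{2}{7} \approx -0.28571$)
$\left(-63 + \left(k 3 + o\right)\right)^{2} = \left(-63 - \frac{233}{7}\right)^{2} = \left(- \frac{674}{7}\right)^{2} = \frac{454276}{49}$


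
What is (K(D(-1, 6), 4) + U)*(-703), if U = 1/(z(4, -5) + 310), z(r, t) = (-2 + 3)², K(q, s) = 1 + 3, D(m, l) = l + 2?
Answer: -875235/311 ≈ -2814.3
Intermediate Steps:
D(m, l) = 2 + l
K(q, s) = 4
z(r, t) = 1 (z(r, t) = 1² = 1)
U = 1/311 (U = 1/(1 + 310) = 1/311 ≈ 0.0032154)
(K(D(-1, 6), 4) + U)*(-703) = (4 + 1/311)*(-703) = (1245/311)*(-703) = -875235/311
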